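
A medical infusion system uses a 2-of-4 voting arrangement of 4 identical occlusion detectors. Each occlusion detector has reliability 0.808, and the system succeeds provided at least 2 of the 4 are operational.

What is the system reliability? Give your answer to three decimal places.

0.976

R = Σ_{i=2}^{4} C(4,i) p^i (1−p)^{4−i} with p = 0.808
C(4,2)·0.808^2·0.192^2 = 0.14440
C(4,3)·0.808^3·0.192^1 = 0.40513
C(4,4)·0.808^4·0.192^0 = 0.42623
Sum = 0.976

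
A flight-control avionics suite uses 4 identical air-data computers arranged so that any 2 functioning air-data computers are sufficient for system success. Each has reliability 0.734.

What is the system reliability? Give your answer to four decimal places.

R = Σ_{i=2}^{4} C(4,i) p^i (1−p)^{4−i} with p = 0.734
C(4,2)·0.734^2·0.266^2 = 0.228721
C(4,3)·0.734^3·0.266^1 = 0.420756
C(4,4)·0.734^4·0.266^0 = 0.290258
Sum = 0.9397

0.9397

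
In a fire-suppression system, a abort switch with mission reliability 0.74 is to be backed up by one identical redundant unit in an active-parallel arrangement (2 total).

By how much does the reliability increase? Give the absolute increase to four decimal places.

0.1924

R_before = 0.74
R_after = 1 − (1 − 0.74)^2 = 0.9324
ΔR = 0.9324 − 0.74 = 0.1924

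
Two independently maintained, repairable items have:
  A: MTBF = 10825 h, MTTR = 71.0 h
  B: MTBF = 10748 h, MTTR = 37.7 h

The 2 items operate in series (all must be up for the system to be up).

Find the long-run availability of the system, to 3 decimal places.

0.990

A(A) = MTBF/(MTBF+MTTR) = 10825/(10825+71.0) = 0.993484
A(B) = MTBF/(MTBF+MTTR) = 10748/(10748+37.7) = 0.996505
Series availability: 0.993484 × 0.996505 = 0.990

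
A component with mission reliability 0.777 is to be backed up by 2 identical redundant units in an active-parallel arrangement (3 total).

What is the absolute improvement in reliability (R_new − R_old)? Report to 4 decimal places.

R_before = 0.777
R_after = 1 − (1 − 0.777)^3 = 0.9889
ΔR = 0.9889 − 0.777 = 0.2119

0.2119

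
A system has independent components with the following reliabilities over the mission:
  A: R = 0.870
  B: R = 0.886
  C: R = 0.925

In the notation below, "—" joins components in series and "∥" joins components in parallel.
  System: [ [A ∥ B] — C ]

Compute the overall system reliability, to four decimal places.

0.9113

Parallel (A and B): 1 − (1 − 0.870000)(1 − 0.886000) = 0.985180
Series ([0.985180] and C): 0.985180 × 0.925000 = 0.9113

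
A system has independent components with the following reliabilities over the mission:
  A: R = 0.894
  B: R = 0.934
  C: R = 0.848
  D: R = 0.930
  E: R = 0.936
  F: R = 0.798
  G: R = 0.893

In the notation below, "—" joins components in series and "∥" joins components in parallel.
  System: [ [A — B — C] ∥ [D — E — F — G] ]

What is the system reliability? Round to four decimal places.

0.8892

Series (A, B, and C): 0.894000 × 0.934000 × 0.848000 = 0.708077
Series (D, E, F, and G): 0.930000 × 0.936000 × 0.798000 × 0.893000 = 0.620316
Parallel ([0.708077] and [0.620316]): 1 − (1 − 0.708077)(1 − 0.620316) = 0.8892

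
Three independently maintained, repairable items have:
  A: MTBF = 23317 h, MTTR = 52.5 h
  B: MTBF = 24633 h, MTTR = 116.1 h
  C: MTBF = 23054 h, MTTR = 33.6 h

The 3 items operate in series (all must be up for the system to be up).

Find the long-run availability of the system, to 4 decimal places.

0.9916

A(A) = MTBF/(MTBF+MTTR) = 23317/(23317+52.5) = 0.997753
A(B) = MTBF/(MTBF+MTTR) = 24633/(24633+116.1) = 0.995309
A(C) = MTBF/(MTBF+MTTR) = 23054/(23054+33.6) = 0.998545
Series availability: 0.997753 × 0.995309 × 0.998545 = 0.9916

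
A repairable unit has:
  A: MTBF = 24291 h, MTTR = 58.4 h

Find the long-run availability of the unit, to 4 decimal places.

A(A) = MTBF/(MTBF+MTTR) = 24291/(24291+58.4) = 0.9976

0.9976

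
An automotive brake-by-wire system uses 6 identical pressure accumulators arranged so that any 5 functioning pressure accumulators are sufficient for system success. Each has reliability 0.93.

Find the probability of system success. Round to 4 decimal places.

R = Σ_{i=5}^{6} C(6,i) p^i (1−p)^{6−i} with p = 0.93
C(6,5)·0.93^5·0.07^1 = 0.292189
C(6,6)·0.93^6·0.07^0 = 0.646990
Sum = 0.9392

0.9392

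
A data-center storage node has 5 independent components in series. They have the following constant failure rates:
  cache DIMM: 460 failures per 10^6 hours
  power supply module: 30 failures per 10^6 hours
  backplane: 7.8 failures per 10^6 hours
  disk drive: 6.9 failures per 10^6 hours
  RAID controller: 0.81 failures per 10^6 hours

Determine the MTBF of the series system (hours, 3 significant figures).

1980

Series of exponential components: λ_sys = Σ λ_i
λ_sys = 0.00046 + 0.000030 + 0.0000078 + 0.0000069 + 0.00000081 = 5.0551e-04 /h
MTBF = 1 / λ_sys = 1980 h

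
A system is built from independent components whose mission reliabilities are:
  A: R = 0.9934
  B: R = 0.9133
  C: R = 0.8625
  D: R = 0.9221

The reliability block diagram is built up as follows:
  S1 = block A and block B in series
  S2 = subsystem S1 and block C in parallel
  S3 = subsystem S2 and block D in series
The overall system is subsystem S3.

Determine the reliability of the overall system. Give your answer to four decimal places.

Series (A and B): 0.993400 × 0.913300 = 0.907272
Parallel ([0.907272] and C): 1 − (1 − 0.907272)(1 − 0.862500) = 0.987250
Series ([0.987250] and D): 0.987250 × 0.922100 = 0.9103

0.9103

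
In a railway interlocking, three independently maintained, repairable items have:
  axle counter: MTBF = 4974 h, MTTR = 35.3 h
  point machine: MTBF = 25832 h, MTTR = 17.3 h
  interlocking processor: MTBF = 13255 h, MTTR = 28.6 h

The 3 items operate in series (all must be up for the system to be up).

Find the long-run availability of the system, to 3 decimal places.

0.990

A(axle counter) = MTBF/(MTBF+MTTR) = 4974/(4974+35.3) = 0.992953
A(point machine) = MTBF/(MTBF+MTTR) = 25832/(25832+17.3) = 0.999331
A(interlocking processor) = MTBF/(MTBF+MTTR) = 13255/(13255+28.6) = 0.997847
Series availability: 0.992953 × 0.999331 × 0.997847 = 0.990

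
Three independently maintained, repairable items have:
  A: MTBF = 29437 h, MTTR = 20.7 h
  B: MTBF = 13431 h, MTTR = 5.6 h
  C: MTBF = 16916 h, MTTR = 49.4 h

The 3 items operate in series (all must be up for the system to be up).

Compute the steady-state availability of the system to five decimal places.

0.99597

A(A) = MTBF/(MTBF+MTTR) = 29437/(29437+20.7) = 0.999297
A(B) = MTBF/(MTBF+MTTR) = 13431/(13431+5.6) = 0.999583
A(C) = MTBF/(MTBF+MTTR) = 16916/(16916+49.4) = 0.997088
Series availability: 0.999297 × 0.999583 × 0.997088 = 0.99597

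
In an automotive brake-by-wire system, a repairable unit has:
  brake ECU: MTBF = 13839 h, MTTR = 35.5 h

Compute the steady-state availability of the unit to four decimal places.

0.9974

A(brake ECU) = MTBF/(MTBF+MTTR) = 13839/(13839+35.5) = 0.9974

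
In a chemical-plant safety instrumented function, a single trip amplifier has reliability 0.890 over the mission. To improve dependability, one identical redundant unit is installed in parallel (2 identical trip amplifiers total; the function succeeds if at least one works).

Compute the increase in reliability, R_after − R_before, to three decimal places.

0.098

R_before = 0.890
R_after = 1 − (1 − 0.890)^2 = 0.988
ΔR = 0.988 − 0.890 = 0.098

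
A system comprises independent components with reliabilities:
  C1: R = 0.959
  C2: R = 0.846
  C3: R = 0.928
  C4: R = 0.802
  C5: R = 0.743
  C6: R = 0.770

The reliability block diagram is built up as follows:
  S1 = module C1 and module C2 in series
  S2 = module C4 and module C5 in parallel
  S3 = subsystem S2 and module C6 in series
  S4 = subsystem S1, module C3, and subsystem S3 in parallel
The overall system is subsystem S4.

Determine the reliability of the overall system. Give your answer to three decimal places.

0.996

Series (C1 and C2): 0.95900 × 0.84600 = 0.81131
Parallel (C4 and C5): 1 − (1 − 0.80200)(1 − 0.74300) = 0.94911
Series ([0.94911] and C6): 0.94911 × 0.77000 = 0.73081
Parallel ([0.81131], C3, and [0.73081]): 1 − (1 − 0.81131)(1 − 0.92800)(1 − 0.73081) = 0.996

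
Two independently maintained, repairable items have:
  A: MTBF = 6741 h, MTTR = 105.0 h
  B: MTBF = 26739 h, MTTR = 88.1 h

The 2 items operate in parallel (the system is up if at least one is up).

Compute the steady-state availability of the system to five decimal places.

A(A) = MTBF/(MTBF+MTTR) = 6741/(6741+105.0) = 0.984663
A(B) = MTBF/(MTBF+MTTR) = 26739/(26739+88.1) = 0.996716
Parallel availability: 1 − (1 − 0.984663)(1 − 0.996716) = 0.99995

0.99995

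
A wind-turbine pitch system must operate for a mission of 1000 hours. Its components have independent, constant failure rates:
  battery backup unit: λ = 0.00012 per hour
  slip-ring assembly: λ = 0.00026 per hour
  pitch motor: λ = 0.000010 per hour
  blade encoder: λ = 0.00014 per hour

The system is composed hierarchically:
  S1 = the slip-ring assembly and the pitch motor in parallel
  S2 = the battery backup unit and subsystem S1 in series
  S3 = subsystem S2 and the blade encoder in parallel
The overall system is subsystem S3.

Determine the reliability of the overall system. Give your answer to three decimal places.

0.985

R(battery backup unit) = exp(−0.00012 × 1000) = 0.88692
R(slip-ring assembly) = exp(−0.00026 × 1000) = 0.77105
R(pitch motor) = exp(−0.000010 × 1000) = 0.99005
R(blade encoder) = exp(−0.00014 × 1000) = 0.86936
Parallel (slip-ring assembly and pitch motor): 1 − (1 − 0.77105)(1 − 0.99005) = 0.99772
Series (battery backup unit and [0.99772]): 0.88692 × 0.99772 = 0.88490
Parallel ([0.88490] and blade encoder): 1 − (1 − 0.88490)(1 − 0.86936) = 0.985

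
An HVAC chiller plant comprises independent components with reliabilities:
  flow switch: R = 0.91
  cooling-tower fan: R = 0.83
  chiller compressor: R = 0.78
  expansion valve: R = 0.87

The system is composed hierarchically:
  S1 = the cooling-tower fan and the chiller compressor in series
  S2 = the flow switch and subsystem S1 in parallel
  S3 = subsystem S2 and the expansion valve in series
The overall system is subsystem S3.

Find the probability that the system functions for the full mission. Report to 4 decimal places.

Series (cooling-tower fan and chiller compressor): 0.830000 × 0.780000 = 0.647400
Parallel (flow switch and [0.647400]): 1 − (1 − 0.910000)(1 − 0.647400) = 0.968266
Series ([0.968266] and expansion valve): 0.968266 × 0.870000 = 0.8424

0.8424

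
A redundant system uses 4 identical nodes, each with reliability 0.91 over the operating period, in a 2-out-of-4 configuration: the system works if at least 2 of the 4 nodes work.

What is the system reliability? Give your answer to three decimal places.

R = Σ_{i=2}^{4} C(4,i) p^i (1−p)^{4−i} with p = 0.91
C(4,2)·0.91^2·0.09^2 = 0.04025
C(4,3)·0.91^3·0.09^1 = 0.27129
C(4,4)·0.91^4·0.09^0 = 0.68575
Sum = 0.997

0.997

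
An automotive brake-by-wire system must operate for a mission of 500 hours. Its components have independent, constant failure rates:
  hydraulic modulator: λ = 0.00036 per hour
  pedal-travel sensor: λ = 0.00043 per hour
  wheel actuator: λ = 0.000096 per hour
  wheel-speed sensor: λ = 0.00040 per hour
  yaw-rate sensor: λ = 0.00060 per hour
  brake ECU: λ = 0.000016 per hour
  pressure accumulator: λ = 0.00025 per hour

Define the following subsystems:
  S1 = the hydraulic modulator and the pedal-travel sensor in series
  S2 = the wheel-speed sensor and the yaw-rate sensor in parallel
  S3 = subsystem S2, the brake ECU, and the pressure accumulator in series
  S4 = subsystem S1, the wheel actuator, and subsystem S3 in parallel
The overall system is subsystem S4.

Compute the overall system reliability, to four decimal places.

0.9975

R(hydraulic modulator) = exp(−0.00036 × 500) = 0.835270
R(pedal-travel sensor) = exp(−0.00043 × 500) = 0.806541
R(wheel actuator) = exp(−0.000096 × 500) = 0.953134
R(wheel-speed sensor) = exp(−0.00040 × 500) = 0.818731
R(yaw-rate sensor) = exp(−0.00060 × 500) = 0.740818
R(brake ECU) = exp(−0.000016 × 500) = 0.992032
R(pressure accumulator) = exp(−0.00025 × 500) = 0.882497
Series (hydraulic modulator and pedal-travel sensor): 0.835270 × 0.806541 = 0.673680
Parallel (wheel-speed sensor and yaw-rate sensor): 1 − (1 − 0.818731)(1 − 0.740818) = 0.953018
Series ([0.953018], brake ECU, and pressure accumulator): 0.953018 × 0.992032 × 0.882497 = 0.834334
Parallel ([0.673680], wheel actuator, and [0.834334]): 1 − (1 − 0.673680)(1 − 0.953134)(1 − 0.834334) = 0.9975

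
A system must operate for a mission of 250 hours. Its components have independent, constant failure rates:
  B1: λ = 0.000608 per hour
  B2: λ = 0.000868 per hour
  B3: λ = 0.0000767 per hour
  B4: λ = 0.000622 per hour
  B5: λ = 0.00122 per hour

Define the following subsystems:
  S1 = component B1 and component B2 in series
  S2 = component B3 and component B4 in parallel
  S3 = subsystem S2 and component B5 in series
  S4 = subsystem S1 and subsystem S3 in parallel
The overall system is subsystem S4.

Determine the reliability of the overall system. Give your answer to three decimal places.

R(B1) = exp(−0.000608 × 250) = 0.85899
R(B2) = exp(−0.000868 × 250) = 0.80493
R(B3) = exp(−0.0000767 × 250) = 0.98101
R(B4) = exp(−0.000622 × 250) = 0.85599
R(B5) = exp(−0.00122 × 250) = 0.73712
Series (B1 and B2): 0.85899 × 0.80493 = 0.69143
Parallel (B3 and B4): 1 − (1 − 0.98101)(1 − 0.85599) = 0.99727
Series ([0.99727] and B5): 0.99727 × 0.73712 = 0.73511
Parallel ([0.69143] and [0.73511]): 1 − (1 − 0.69143)(1 − 0.73511) = 0.918

0.918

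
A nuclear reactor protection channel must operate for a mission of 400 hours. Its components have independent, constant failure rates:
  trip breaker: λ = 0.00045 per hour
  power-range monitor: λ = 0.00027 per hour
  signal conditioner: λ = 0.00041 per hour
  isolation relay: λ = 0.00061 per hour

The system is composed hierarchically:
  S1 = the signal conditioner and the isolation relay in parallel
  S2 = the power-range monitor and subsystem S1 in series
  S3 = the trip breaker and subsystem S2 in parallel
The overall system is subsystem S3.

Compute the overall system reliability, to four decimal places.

0.9783

R(trip breaker) = exp(−0.00045 × 400) = 0.835270
R(power-range monitor) = exp(−0.00027 × 400) = 0.897628
R(signal conditioner) = exp(−0.00041 × 400) = 0.848742
R(isolation relay) = exp(−0.00061 × 400) = 0.783488
Parallel (signal conditioner and isolation relay): 1 − (1 − 0.848742)(1 − 0.783488) = 0.967251
Series (power-range monitor and [0.967251]): 0.897628 × 0.967251 = 0.868232
Parallel (trip breaker and [0.868232]): 1 − (1 − 0.835270)(1 − 0.868232) = 0.9783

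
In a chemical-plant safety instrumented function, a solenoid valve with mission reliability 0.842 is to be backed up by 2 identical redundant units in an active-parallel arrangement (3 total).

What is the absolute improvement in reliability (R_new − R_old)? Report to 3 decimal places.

0.154

R_before = 0.842
R_after = 1 − (1 − 0.842)^3 = 0.996
ΔR = 0.996 − 0.842 = 0.154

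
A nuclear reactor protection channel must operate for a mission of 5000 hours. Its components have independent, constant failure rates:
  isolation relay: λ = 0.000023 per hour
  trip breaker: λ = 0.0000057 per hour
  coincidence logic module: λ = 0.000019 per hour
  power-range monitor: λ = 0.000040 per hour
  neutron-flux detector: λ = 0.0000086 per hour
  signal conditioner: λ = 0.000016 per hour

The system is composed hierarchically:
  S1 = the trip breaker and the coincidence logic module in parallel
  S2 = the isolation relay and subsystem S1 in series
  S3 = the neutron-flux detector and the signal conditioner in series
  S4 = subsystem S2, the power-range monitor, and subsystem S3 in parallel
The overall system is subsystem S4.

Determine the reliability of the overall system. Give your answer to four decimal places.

0.9977

R(isolation relay) = exp(−0.000023 × 5000) = 0.891366
R(trip breaker) = exp(−0.0000057 × 5000) = 0.971902
R(coincidence logic module) = exp(−0.000019 × 5000) = 0.909373
R(power-range monitor) = exp(−0.000040 × 5000) = 0.818731
R(neutron-flux detector) = exp(−0.0000086 × 5000) = 0.957911
R(signal conditioner) = exp(−0.000016 × 5000) = 0.923116
Parallel (trip breaker and coincidence logic module): 1 − (1 − 0.971902)(1 − 0.909373) = 0.997454
Series (isolation relay and [0.997454]): 0.891366 × 0.997454 = 0.889097
Series (neutron-flux detector and signal conditioner): 0.957911 × 0.923116 = 0.884263
Parallel ([0.889097], power-range monitor, and [0.884263]): 1 − (1 − 0.889097)(1 − 0.818731)(1 − 0.884263) = 0.9977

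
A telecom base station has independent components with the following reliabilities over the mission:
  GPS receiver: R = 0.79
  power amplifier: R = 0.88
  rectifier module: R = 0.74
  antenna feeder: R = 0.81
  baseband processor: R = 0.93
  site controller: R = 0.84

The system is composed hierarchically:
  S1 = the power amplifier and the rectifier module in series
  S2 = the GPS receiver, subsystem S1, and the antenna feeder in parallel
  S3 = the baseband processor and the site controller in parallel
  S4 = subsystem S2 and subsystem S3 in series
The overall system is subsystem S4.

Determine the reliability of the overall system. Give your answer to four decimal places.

0.9750

Series (power amplifier and rectifier module): 0.880000 × 0.740000 = 0.651200
Parallel (GPS receiver, [0.651200], and antenna feeder): 1 − (1 − 0.790000)(1 − 0.651200)(1 − 0.810000) = 0.986083
Parallel (baseband processor and site controller): 1 − (1 − 0.930000)(1 − 0.840000) = 0.988800
Series ([0.986083] and [0.988800]): 0.986083 × 0.988800 = 0.9750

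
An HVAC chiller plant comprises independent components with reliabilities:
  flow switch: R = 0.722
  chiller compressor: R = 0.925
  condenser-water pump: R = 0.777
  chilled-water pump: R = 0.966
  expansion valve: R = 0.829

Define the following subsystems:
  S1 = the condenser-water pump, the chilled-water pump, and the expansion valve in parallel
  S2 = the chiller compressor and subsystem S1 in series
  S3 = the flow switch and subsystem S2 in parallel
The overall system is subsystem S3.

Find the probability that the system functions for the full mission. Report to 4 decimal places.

Parallel (condenser-water pump, chilled-water pump, and expansion valve): 1 − (1 − 0.777000)(1 − 0.966000)(1 − 0.829000) = 0.998703
Series (chiller compressor and [0.998703]): 0.925000 × 0.998703 = 0.923800
Parallel (flow switch and [0.923800]): 1 − (1 − 0.722000)(1 − 0.923800) = 0.9788

0.9788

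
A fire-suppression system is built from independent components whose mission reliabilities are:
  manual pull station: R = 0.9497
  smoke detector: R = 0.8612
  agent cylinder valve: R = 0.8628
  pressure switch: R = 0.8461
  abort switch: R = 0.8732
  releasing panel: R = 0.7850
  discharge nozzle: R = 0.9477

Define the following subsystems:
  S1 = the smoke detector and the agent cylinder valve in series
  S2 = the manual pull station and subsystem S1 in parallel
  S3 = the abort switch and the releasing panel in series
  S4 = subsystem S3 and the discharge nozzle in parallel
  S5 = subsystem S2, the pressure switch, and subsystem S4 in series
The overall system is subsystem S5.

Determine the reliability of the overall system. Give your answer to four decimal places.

Series (smoke detector and agent cylinder valve): 0.861200 × 0.862800 = 0.743043
Parallel (manual pull station and [0.743043]): 1 − (1 − 0.949700)(1 − 0.743043) = 0.987075
Series (abort switch and releasing panel): 0.873200 × 0.785000 = 0.685462
Parallel ([0.685462] and discharge nozzle): 1 − (1 − 0.685462)(1 − 0.947700) = 0.983550
Series ([0.987075], pressure switch, and [0.983550]): 0.987075 × 0.846100 × 0.983550 = 0.8214

0.8214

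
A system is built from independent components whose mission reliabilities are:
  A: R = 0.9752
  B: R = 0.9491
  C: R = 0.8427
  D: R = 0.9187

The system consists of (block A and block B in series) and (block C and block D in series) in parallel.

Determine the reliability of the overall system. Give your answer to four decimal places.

Series (A and B): 0.975200 × 0.949100 = 0.925562
Series (C and D): 0.842700 × 0.918700 = 0.774188
Parallel ([0.925562] and [0.774188]): 1 − (1 − 0.925562)(1 − 0.774188) = 0.9832

0.9832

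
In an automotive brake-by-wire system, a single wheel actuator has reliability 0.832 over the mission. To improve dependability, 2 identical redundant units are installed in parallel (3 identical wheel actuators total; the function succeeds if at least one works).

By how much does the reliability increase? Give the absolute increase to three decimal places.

0.163

R_before = 0.832
R_after = 1 − (1 − 0.832)^3 = 0.995
ΔR = 0.995 − 0.832 = 0.163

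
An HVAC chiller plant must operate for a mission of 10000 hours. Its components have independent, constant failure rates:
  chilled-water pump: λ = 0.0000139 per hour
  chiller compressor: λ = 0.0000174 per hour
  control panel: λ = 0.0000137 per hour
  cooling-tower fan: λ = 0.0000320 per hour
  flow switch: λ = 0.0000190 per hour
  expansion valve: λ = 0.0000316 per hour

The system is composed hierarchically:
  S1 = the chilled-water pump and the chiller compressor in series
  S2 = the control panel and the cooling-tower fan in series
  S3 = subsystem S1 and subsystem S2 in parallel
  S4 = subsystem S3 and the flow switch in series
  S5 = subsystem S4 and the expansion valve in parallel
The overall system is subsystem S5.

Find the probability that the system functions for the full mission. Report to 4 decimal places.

0.9310

R(chilled-water pump) = exp(−0.0000139 × 10000) = 0.870228
R(chiller compressor) = exp(−0.0000174 × 10000) = 0.840297
R(control panel) = exp(−0.0000137 × 10000) = 0.871970
R(cooling-tower fan) = exp(−0.0000320 × 10000) = 0.726149
R(flow switch) = exp(−0.0000190 × 10000) = 0.826959
R(expansion valve) = exp(−0.0000316 × 10000) = 0.729059
Series (chilled-water pump and chiller compressor): 0.870228 × 0.840297 = 0.731250
Series (control panel and cooling-tower fan): 0.871970 × 0.726149 = 0.633180
Parallel ([0.731250] and [0.633180]): 1 − (1 − 0.731250)(1 − 0.633180) = 0.901417
Series ([0.901417] and flow switch): 0.901417 × 0.826959 = 0.745435
Parallel ([0.745435] and expansion valve): 1 − (1 − 0.745435)(1 − 0.729059) = 0.9310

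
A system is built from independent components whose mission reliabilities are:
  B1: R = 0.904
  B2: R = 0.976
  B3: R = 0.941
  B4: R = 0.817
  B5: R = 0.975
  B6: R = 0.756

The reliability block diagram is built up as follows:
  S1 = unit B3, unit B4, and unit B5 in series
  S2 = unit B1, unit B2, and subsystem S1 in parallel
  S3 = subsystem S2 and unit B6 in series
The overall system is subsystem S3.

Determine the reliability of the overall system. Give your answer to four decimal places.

Series (B3, B4, and B5): 0.941000 × 0.817000 × 0.975000 = 0.749577
Parallel (B1, B2, and [0.749577]): 1 − (1 − 0.904000)(1 − 0.976000)(1 − 0.749577) = 0.999423
Series ([0.999423] and B6): 0.999423 × 0.756000 = 0.7556

0.7556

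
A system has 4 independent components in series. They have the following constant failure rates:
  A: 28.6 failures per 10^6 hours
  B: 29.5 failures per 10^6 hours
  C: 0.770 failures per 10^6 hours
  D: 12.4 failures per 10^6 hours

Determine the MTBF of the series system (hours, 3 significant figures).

14000

Series of exponential components: λ_sys = Σ λ_i
λ_sys = 0.0000286 + 0.0000295 + 0.000000770 + 0.0000124 = 7.1270e-05 /h
MTBF = 1 / λ_sys = 14000 h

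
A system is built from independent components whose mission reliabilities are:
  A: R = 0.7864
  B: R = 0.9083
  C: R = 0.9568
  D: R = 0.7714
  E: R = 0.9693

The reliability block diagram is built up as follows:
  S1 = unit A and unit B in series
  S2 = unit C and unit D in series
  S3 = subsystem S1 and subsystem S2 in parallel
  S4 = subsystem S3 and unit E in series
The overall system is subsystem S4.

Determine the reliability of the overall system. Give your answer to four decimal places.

0.8968

Series (A and B): 0.786400 × 0.908300 = 0.714287
Series (C and D): 0.956800 × 0.771400 = 0.738076
Parallel ([0.714287] and [0.738076]): 1 − (1 − 0.714287)(1 − 0.738076) = 0.925165
Series ([0.925165] and E): 0.925165 × 0.969300 = 0.8968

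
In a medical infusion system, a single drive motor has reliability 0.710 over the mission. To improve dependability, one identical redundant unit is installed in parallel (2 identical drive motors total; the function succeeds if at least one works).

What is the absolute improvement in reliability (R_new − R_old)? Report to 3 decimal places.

R_before = 0.710
R_after = 1 − (1 − 0.710)^2 = 0.916
ΔR = 0.916 − 0.710 = 0.206

0.206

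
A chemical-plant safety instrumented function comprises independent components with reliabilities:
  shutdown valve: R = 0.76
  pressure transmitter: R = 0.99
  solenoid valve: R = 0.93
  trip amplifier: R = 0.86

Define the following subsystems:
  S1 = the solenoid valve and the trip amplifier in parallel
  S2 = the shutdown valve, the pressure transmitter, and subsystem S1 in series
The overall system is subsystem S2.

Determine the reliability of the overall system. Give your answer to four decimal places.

0.7450

Parallel (solenoid valve and trip amplifier): 1 − (1 − 0.930000)(1 − 0.860000) = 0.990200
Series (shutdown valve, pressure transmitter, and [0.990200]): 0.760000 × 0.990000 × 0.990200 = 0.7450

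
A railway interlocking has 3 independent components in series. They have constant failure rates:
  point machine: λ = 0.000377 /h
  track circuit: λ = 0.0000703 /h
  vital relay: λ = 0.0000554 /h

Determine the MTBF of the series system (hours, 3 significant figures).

1990

Series of exponential components: λ_sys = Σ λ_i
λ_sys = 0.000377 + 0.0000703 + 0.0000554 = 5.0270e-04 /h
MTBF = 1 / λ_sys = 1990 h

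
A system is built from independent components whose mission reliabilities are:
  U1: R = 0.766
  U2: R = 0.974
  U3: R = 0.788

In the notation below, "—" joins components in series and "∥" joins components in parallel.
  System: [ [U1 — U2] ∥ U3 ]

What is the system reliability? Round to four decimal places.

Series (U1 and U2): 0.766000 × 0.974000 = 0.746084
Parallel ([0.746084] and U3): 1 − (1 − 0.746084)(1 − 0.788000) = 0.9462

0.9462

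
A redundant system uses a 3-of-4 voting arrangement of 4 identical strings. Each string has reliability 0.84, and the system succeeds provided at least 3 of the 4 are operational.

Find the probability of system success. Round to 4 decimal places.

0.8772

R = Σ_{i=3}^{4} C(4,i) p^i (1−p)^{4−i} with p = 0.84
C(4,3)·0.84^3·0.16^1 = 0.379331
C(4,4)·0.84^4·0.16^0 = 0.497871
Sum = 0.8772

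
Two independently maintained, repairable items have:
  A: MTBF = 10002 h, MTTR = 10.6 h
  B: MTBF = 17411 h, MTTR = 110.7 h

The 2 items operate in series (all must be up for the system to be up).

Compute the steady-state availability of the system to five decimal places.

A(A) = MTBF/(MTBF+MTTR) = 10002/(10002+10.6) = 0.998941
A(B) = MTBF/(MTBF+MTTR) = 17411/(17411+110.7) = 0.993682
Series availability: 0.998941 × 0.993682 = 0.99263

0.99263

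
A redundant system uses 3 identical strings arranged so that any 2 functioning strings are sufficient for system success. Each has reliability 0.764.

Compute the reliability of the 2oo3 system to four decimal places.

R = Σ_{i=2}^{3} C(3,i) p^i (1−p)^{3−i} with p = 0.764
C(3,2)·0.764^2·0.236^1 = 0.413257
C(3,3)·0.764^3·0.236^0 = 0.445944
Sum = 0.8592

0.8592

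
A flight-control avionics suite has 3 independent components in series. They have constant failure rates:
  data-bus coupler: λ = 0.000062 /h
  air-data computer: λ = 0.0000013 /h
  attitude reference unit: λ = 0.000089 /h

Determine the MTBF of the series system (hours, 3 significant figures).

Series of exponential components: λ_sys = Σ λ_i
λ_sys = 0.000062 + 0.0000013 + 0.000089 = 1.5230e-04 /h
MTBF = 1 / λ_sys = 6570 h

6570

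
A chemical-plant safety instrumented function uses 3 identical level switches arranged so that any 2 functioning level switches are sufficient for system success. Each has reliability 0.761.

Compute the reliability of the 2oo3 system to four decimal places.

R = Σ_{i=2}^{3} C(3,i) p^i (1−p)^{3−i} with p = 0.761
C(3,2)·0.761^2·0.239^1 = 0.415230
C(3,3)·0.761^3·0.239^0 = 0.440711
Sum = 0.8559

0.8559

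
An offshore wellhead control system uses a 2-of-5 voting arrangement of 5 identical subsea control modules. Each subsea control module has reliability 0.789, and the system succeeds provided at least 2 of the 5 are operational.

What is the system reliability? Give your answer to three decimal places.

R = Σ_{i=2}^{5} C(5,i) p^i (1−p)^{5−i} with p = 0.789
C(5,2)·0.789^2·0.211^3 = 0.05848
C(5,3)·0.789^3·0.211^2 = 0.21867
C(5,4)·0.789^4·0.211^1 = 0.40885
C(5,5)·0.789^5·0.211^0 = 0.30576
Sum = 0.992

0.992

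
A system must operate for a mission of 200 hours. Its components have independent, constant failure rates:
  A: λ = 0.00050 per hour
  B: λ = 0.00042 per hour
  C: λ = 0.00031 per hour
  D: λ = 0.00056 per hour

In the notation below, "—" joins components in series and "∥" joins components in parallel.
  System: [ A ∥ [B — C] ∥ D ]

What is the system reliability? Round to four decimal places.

0.9986

R(A) = exp(−0.00050 × 200) = 0.904837
R(B) = exp(−0.00042 × 200) = 0.919431
R(C) = exp(−0.00031 × 200) = 0.939883
R(D) = exp(−0.00056 × 200) = 0.894044
Series (B and C): 0.919431 × 0.939883 = 0.864158
Parallel (A, [0.864158], and D): 1 − (1 − 0.904837)(1 − 0.864158)(1 − 0.894044) = 0.9986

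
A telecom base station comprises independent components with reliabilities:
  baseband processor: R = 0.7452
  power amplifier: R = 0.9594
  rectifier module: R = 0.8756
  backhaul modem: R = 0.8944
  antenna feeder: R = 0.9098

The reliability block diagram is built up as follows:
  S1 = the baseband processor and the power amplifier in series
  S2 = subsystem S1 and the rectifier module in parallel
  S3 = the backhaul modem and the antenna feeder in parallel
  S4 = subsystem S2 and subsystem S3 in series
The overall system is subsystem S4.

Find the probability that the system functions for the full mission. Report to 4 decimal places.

Series (baseband processor and power amplifier): 0.745200 × 0.959400 = 0.714945
Parallel ([0.714945] and rectifier module): 1 − (1 − 0.714945)(1 − 0.875600) = 0.964539
Parallel (backhaul modem and antenna feeder): 1 − (1 − 0.894400)(1 − 0.909800) = 0.990475
Series ([0.964539] and [0.990475]): 0.964539 × 0.990475 = 0.9554

0.9554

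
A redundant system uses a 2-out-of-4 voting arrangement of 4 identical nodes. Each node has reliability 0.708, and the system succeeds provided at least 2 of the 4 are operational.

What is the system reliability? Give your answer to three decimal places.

0.922

R = Σ_{i=2}^{4} C(4,i) p^i (1−p)^{4−i} with p = 0.708
C(4,2)·0.708^2·0.292^2 = 0.25644
C(4,3)·0.708^3·0.292^1 = 0.41452
C(4,4)·0.708^4·0.292^0 = 0.25127
Sum = 0.922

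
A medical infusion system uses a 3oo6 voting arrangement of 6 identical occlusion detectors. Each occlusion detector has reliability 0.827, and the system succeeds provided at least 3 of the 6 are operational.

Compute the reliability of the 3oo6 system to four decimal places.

0.9900

R = Σ_{i=3}^{6} C(6,i) p^i (1−p)^{6−i} with p = 0.827
C(6,3)·0.827^3·0.173^3 = 0.058571
C(6,4)·0.827^4·0.173^2 = 0.209993
C(6,5)·0.827^5·0.173^1 = 0.401536
C(6,6)·0.827^6·0.173^0 = 0.319914
Sum = 0.9900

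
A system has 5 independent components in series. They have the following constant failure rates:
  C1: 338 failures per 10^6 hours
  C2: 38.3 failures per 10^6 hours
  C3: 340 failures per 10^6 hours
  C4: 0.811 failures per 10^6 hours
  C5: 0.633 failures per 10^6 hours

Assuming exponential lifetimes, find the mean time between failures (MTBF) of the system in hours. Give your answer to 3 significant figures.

Series of exponential components: λ_sys = Σ λ_i
λ_sys = 0.000338 + 0.0000383 + 0.000340 + 0.000000811 + 0.000000633 = 7.1774e-04 /h
MTBF = 1 / λ_sys = 1390 h

1390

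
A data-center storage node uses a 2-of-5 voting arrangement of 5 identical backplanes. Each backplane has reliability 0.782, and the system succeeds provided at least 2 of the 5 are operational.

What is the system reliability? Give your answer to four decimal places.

0.9907

R = Σ_{i=2}^{5} C(5,i) p^i (1−p)^{5−i} with p = 0.782
C(5,2)·0.782^2·0.218^3 = 0.063355
C(5,3)·0.782^3·0.218^2 = 0.227265
C(5,4)·0.782^4·0.218^1 = 0.407618
C(5,5)·0.782^5·0.218^0 = 0.292438
Sum = 0.9907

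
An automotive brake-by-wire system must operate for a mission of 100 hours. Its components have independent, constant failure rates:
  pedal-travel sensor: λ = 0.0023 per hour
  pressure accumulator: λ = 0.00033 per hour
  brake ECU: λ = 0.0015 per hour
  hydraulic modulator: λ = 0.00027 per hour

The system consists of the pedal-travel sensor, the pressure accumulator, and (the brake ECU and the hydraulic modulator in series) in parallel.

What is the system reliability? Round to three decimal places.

0.999

R(pedal-travel sensor) = exp(−0.0023 × 100) = 0.79453
R(pressure accumulator) = exp(−0.00033 × 100) = 0.96754
R(brake ECU) = exp(−0.0015 × 100) = 0.86071
R(hydraulic modulator) = exp(−0.00027 × 100) = 0.97336
Series (brake ECU and hydraulic modulator): 0.86071 × 0.97336 = 0.83778
Parallel (pedal-travel sensor, pressure accumulator, and [0.83778]): 1 − (1 − 0.79453)(1 − 0.96754)(1 − 0.83778) = 0.999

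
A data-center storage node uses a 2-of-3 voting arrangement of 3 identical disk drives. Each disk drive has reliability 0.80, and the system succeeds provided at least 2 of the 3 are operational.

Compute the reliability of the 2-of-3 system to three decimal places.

0.896

R = Σ_{i=2}^{3} C(3,i) p^i (1−p)^{3−i} with p = 0.80
C(3,2)·0.80^2·0.20^1 = 0.38400
C(3,3)·0.80^3·0.20^0 = 0.51200
Sum = 0.896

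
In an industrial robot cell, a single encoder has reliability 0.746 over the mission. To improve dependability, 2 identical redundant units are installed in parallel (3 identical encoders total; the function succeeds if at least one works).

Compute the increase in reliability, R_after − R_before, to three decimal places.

R_before = 0.746
R_after = 1 − (1 − 0.746)^3 = 0.984
ΔR = 0.984 − 0.746 = 0.238

0.238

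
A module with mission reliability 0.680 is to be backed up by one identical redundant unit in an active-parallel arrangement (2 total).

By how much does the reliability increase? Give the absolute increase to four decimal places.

0.2176

R_before = 0.680
R_after = 1 − (1 − 0.680)^2 = 0.8976
ΔR = 0.8976 − 0.680 = 0.2176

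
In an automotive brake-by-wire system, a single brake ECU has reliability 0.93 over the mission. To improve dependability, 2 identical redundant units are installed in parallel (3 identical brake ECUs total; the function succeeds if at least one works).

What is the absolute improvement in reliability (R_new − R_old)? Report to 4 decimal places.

R_before = 0.93
R_after = 1 − (1 − 0.93)^3 = 0.9997
ΔR = 0.9997 − 0.93 = 0.0697

0.0697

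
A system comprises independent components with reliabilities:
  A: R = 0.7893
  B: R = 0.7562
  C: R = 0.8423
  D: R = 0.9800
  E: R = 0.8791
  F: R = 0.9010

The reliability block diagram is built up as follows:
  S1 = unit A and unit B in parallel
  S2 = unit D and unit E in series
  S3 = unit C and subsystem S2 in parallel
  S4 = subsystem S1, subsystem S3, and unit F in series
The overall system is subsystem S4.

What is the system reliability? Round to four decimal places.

0.8361

Parallel (A and B): 1 − (1 − 0.789300)(1 − 0.756200) = 0.948631
Series (D and E): 0.980000 × 0.879100 = 0.861518
Parallel (C and [0.861518]): 1 − (1 − 0.842300)(1 − 0.861518) = 0.978161
Series ([0.948631], [0.978161], and F): 0.948631 × 0.978161 × 0.901000 = 0.8361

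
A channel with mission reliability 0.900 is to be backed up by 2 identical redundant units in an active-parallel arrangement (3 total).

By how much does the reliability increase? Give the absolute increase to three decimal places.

0.099

R_before = 0.900
R_after = 1 − (1 − 0.900)^3 = 0.999
ΔR = 0.999 − 0.900 = 0.099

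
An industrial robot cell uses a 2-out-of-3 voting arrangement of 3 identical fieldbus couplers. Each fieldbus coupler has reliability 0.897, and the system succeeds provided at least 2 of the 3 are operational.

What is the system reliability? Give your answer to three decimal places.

R = Σ_{i=2}^{3} C(3,i) p^i (1−p)^{3−i} with p = 0.897
C(3,2)·0.897^2·0.103^1 = 0.24862
C(3,3)·0.897^3·0.103^0 = 0.72173
Sum = 0.970

0.970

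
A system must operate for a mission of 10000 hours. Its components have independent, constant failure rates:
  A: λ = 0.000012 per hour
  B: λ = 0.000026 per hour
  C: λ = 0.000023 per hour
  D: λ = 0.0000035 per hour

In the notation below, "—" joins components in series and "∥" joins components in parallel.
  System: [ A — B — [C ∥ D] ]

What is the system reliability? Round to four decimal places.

0.6790

R(A) = exp(−0.000012 × 10000) = 0.886920
R(B) = exp(−0.000026 × 10000) = 0.771052
R(C) = exp(−0.000023 × 10000) = 0.794534
R(D) = exp(−0.0000035 × 10000) = 0.965605
Parallel (C and D): 1 − (1 − 0.794534)(1 − 0.965605) = 0.992933
Series (A, B, and [0.992933]): 0.886920 × 0.771052 × 0.992933 = 0.6790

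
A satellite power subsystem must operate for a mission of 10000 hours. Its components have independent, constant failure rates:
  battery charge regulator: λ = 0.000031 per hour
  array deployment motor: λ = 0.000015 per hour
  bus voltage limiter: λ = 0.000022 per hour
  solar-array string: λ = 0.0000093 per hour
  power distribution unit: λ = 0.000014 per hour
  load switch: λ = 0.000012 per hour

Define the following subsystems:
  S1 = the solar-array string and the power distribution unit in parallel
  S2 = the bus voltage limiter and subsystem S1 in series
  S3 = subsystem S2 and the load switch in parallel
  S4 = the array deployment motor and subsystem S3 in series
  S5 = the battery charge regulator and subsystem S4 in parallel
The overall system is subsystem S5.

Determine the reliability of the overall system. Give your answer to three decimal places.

R(battery charge regulator) = exp(−0.000031 × 10000) = 0.73345
R(array deployment motor) = exp(−0.000015 × 10000) = 0.86071
R(bus voltage limiter) = exp(−0.000022 × 10000) = 0.80252
R(solar-array string) = exp(−0.0000093 × 10000) = 0.91119
R(power distribution unit) = exp(−0.000014 × 10000) = 0.86936
R(load switch) = exp(−0.000012 × 10000) = 0.88692
Parallel (solar-array string and power distribution unit): 1 − (1 − 0.91119)(1 − 0.86936) = 0.98840
Series (bus voltage limiter and [0.98840]): 0.80252 × 0.98840 = 0.79321
Parallel ([0.79321] and load switch): 1 − (1 − 0.79321)(1 − 0.88692) = 0.97662
Series (array deployment motor and [0.97662]): 0.86071 × 0.97662 = 0.84059
Parallel (battery charge regulator and [0.84059]): 1 − (1 − 0.73345)(1 − 0.84059) = 0.958

0.958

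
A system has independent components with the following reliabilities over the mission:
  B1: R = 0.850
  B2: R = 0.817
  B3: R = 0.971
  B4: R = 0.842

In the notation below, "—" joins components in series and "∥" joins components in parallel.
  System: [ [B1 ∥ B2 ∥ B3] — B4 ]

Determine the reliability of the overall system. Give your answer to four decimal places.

Parallel (B1, B2, and B3): 1 − (1 − 0.850000)(1 − 0.817000)(1 − 0.971000) = 0.999204
Series ([0.999204] and B4): 0.999204 × 0.842000 = 0.8413

0.8413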